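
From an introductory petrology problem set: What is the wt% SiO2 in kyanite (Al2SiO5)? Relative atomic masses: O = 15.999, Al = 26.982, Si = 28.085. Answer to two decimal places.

37.08 wt%

M(Al2SiO5) = 162.044 g/mol; M(SiO2) = 60.083 g/mol.
Moles SiO2 per formula unit = 1 Si ÷ 1 = 1.0000.
SiO2 fraction = (1.0000 × 60.083) / 162.044 = 60.083/162.044 = 0.3708.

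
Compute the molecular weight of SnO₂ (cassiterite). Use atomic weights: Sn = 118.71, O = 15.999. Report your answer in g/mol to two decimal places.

150.71 g/mol

Sn: 1 × 118.71 = 118.7100
O: 2 × 15.999 = 31.9980
Summing the contributions gives the formula mass.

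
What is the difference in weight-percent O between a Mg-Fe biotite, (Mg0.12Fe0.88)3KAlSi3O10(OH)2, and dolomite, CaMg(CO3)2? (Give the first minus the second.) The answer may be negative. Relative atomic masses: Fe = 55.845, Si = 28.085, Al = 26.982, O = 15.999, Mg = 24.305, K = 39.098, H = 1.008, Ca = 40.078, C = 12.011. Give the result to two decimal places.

-13.70 percentage points

O in (Mg0.12Fe0.88)3KAlSi3O10(OH)2: molar mass 500.520 g/mol; 12×15.999 = 191.988 g → 38.36 wt%.
O in CaMg(CO3)2: molar mass 184.399 g/mol; 6×15.999 = 95.994 g → 52.06 wt%.
Difference = 38.36 − 52.06 = -13.70 percentage points.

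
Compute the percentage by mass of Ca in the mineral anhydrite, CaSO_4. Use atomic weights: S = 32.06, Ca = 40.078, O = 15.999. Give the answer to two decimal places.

29.44 mass %

M(CaSO_4) = 136.134 g/mol.
Ca contributes 1 × 40.078 = 40.078 g per mole.
40.078/136.134 = 0.2944 → 29.44%.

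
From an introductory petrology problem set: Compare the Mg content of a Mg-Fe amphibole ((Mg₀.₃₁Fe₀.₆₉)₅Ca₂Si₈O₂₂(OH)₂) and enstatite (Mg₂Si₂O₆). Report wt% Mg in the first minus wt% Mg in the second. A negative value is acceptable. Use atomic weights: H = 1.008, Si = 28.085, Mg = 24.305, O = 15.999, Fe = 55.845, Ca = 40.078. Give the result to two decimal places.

M((Mg₀.₃₁Fe₀.₆₉)₅Ca₂Si₈O₂₂(OH)₂) = 921.166 g/mol, so wt% Mg = 37.673/921.166 × 100 = 4.09%.
M(Mg₂Si₂O₆) = 200.774 g/mol, so wt% Mg = 48.610/200.774 × 100 = 24.21%.
4.09 − 24.21 = -20.12 pp.

-20.12 percentage points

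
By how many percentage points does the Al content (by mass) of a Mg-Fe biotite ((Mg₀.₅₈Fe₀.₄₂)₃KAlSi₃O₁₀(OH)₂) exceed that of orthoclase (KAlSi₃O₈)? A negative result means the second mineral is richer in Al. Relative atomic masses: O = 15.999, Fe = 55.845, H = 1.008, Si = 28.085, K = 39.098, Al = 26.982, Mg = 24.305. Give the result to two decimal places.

-3.79 percentage points

Al in (Mg₀.₅₈Fe₀.₄₂)₃KAlSi₃O₁₀(OH)₂: molar mass 456.994 g/mol; 1×26.982 = 26.982 g → 5.90 wt%.
Al in KAlSi₃O₈: molar mass 278.327 g/mol; 1×26.982 = 26.982 g → 9.69 wt%.
Difference = 5.90 − 9.69 = -3.79 percentage points.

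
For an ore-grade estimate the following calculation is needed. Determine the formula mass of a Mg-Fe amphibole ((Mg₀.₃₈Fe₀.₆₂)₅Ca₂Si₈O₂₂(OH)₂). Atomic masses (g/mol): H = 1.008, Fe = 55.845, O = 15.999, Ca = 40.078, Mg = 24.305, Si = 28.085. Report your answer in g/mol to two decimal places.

Mg: 1.90 × 24.305 = 46.1795
Fe: 3.10 × 55.845 = 173.1195
Ca: 2 × 40.078 = 80.1560
Si: 8 × 28.085 = 224.6800
O: 24 × 15.999 = 383.9760
H: 2 × 1.008 = 2.0160
Summing the contributions gives the formula mass.

910.13 g/mol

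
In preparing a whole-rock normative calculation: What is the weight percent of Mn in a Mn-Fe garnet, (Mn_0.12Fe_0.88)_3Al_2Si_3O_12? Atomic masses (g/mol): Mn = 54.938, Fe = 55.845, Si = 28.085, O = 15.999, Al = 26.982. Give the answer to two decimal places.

Formula mass = 0.36×54.938 + 2.64×55.845 + 2×26.982 + 3×28.085 + 12×15.999 = 497.415 g/mol, of which 19.778 g is Mn.
So Mn makes up 19.778/497.415 = 0.0398 of the mass, i.e. 3.98%.

3.98 weight percent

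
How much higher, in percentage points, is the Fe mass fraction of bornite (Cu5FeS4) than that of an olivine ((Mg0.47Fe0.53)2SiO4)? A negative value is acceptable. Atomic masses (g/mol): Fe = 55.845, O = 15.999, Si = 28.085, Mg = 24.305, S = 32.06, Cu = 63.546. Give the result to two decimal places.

-22.87 percentage points

First mineral: 55.845 g Fe in 501.815 g formula = 11.13 wt% Fe.
Second mineral: 59.196 g Fe in 174.123 g formula = 34.00 wt% Fe.
11.13% − 34.00% gives a difference of -22.87 percentage points.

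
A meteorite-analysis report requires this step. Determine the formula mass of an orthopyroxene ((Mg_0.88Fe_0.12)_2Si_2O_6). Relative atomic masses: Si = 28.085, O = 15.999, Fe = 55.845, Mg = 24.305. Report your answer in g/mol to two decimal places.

208.34 g/mol

Mg: 1.76 × 24.305 = 42.7768
Fe: 0.24 × 55.845 = 13.4028
Si: 2 × 28.085 = 56.1700
O: 6 × 15.999 = 95.9940
Summing the contributions gives the formula mass.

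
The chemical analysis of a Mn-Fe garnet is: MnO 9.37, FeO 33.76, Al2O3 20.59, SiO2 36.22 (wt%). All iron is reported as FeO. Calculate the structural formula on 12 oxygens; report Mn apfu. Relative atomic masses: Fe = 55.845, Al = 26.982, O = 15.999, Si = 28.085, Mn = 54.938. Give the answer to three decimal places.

0.657 Mn apfu

MnO: 9.37/70.937 = 0.13209 mol → 0.13209 mol Mn, 0.13209 mol O.
FeO: 33.76/71.844 = 0.46991 mol → 0.46991 mol Fe, 0.46991 mol O.
Al2O3: 20.59/101.961 = 0.20194 mol → 0.40388 mol Al, 0.60582 mol O.
SiO2: 36.22/60.083 = 0.60283 mol → 0.60283 mol Si, 1.20566 mol O.
Total oxygen = 2.41348 mol. Normalization factor = 12/2.41348 = 4.97207.
Mn per 12 O = 0.13209 × 4.97207 = 0.657.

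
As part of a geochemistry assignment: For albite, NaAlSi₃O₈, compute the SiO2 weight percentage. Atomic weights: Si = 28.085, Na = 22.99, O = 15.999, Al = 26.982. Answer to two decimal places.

68.74 wt%

M(NaAlSi₃O₈) = 262.219 g/mol; M(SiO2) = 60.083 g/mol.
Moles SiO2 per formula unit = 3 Si ÷ 1 = 3.0000.
SiO2 fraction = (3.0000 × 60.083) / 262.219 = 180.249/262.219 = 0.6874.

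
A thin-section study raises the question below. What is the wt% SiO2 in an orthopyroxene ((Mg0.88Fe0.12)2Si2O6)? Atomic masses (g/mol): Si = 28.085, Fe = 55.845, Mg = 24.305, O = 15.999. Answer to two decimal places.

M((Mg0.88Fe0.12)2Si2O6) = 208.344 g/mol; M(SiO2) = 60.083 g/mol.
Moles SiO2 per formula unit = 2 Si ÷ 1 = 2.0000.
SiO2 fraction = (2.0000 × 60.083) / 208.344 = 120.166/208.344 = 0.5768.

57.68 wt%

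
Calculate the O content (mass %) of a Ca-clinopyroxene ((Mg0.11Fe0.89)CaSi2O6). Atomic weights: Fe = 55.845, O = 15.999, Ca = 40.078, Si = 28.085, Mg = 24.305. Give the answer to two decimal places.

39.24 mass %

Molar mass of (Mg0.11Fe0.89)CaSi2O6: 0.11×24.305 + 0.89×55.845 + 1×40.078 + 2×28.085 + 6×15.999 = 244.618 g/mol.
Mass of O per formula unit: 6 × 15.999 = 95.994 g.
Weight fraction O = 95.994 / 244.618 = 0.3924.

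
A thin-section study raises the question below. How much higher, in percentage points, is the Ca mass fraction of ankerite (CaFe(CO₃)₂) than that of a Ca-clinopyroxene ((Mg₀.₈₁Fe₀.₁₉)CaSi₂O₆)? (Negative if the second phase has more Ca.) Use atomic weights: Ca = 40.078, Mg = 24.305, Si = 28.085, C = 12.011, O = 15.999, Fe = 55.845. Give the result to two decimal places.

Ca in CaFe(CO₃)₂: molar mass 215.939 g/mol; 1×40.078 = 40.078 g → 18.56 wt%.
Ca in (Mg₀.₈₁Fe₀.₁₉)CaSi₂O₆: molar mass 222.540 g/mol; 1×40.078 = 40.078 g → 18.01 wt%.
Difference = 18.56 − 18.01 = 0.55 percentage points.

0.55 percentage points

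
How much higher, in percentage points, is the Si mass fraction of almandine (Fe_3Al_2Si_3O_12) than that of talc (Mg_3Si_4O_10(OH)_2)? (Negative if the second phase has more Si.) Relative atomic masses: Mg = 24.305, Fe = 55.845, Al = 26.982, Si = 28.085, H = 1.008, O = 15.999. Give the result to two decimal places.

-12.69 percentage points

First mineral: 84.255 g Si in 497.742 g formula = 16.93 wt% Si.
Second mineral: 112.340 g Si in 379.259 g formula = 29.62 wt% Si.
16.93% − 29.62% gives a difference of -12.69 percentage points.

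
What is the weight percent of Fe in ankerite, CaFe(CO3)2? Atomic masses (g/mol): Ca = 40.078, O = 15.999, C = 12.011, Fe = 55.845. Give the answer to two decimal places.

25.86 weight percent

Molar mass of CaFe(CO3)2: 1×40.078 + 1×55.845 + 2×12.011 + 6×15.999 = 215.939 g/mol.
Mass of Fe per formula unit: 1 × 55.845 = 55.845 g.
Weight fraction Fe = 55.845 / 215.939 = 0.2586.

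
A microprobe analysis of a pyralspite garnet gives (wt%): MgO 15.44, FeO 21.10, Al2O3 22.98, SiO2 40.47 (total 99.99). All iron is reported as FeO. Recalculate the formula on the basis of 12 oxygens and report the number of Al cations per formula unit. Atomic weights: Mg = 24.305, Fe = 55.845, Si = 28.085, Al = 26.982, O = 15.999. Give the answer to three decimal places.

15.44 wt% MgO ÷ 40.304 g/mol = 0.38309 mol, giving 0.38309 Mg and 0.38309 O.
21.10 wt% FeO ÷ 71.844 g/mol = 0.29369 mol, giving 0.29369 Fe and 0.29369 O.
22.98 wt% Al2O3 ÷ 101.961 g/mol = 0.22538 mol, giving 0.45076 Al and 0.67614 O.
40.47 wt% SiO2 ÷ 60.083 g/mol = 0.67357 mol, giving 0.67357 Si and 1.34714 O.
Oxygen sums to 2.70006; scaling by 12/2.70006 = 4.44435 puts the formula on 12 O.
Al: 0.45076 × 4.44435 = 2.003 atoms per formula unit.

2.003 Al apfu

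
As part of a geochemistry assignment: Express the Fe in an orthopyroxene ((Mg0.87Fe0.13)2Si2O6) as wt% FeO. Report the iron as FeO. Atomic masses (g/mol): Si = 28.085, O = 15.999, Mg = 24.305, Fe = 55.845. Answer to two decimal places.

Molar mass of (Mg0.87Fe0.13)2Si2O6 = 1.74·24.305 + 0.26·55.845 + 2·28.085 + 6·15.999 = 208.974 g/mol.
Each formula unit contains 0.26 Fe, equivalent to 0.26/1 = 0.2600 mol FeO.
M(FeO) = 1×55.845 + 1×15.999 = 71.844 g/mol.
Mass of FeO per formula unit = 0.2600 × 71.844 = 18.679 g.
FeO wt% = 18.679 / 208.974 × 100 = 8.94%.

8.94 wt%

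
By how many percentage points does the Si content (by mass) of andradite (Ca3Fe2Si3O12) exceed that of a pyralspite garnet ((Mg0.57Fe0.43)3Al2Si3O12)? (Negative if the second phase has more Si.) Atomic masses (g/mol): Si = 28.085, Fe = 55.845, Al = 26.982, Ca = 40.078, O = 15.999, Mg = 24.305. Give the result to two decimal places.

-2.40 percentage points

First mineral: 84.255 g Si in 508.167 g formula = 16.58 wt% Si.
Second mineral: 84.255 g Si in 443.809 g formula = 18.98 wt% Si.
16.58% − 18.98% gives a difference of -2.40 percentage points.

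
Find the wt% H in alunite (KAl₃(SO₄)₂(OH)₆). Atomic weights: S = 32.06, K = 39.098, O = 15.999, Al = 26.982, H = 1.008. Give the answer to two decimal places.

Formula mass = 1×39.098 + 3×26.982 + 2×32.06 + 14×15.999 + 6×1.008 = 414.198 g/mol, of which 6.048 g is H.
So H makes up 6.048/414.198 = 0.0146 of the mass, i.e. 1.46%.

1.46 mass %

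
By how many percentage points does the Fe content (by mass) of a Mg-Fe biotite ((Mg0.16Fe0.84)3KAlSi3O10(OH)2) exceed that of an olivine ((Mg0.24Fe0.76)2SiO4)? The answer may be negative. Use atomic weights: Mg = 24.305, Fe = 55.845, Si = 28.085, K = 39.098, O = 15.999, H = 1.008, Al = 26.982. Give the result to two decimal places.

Fe in (Mg0.16Fe0.84)3KAlSi3O10(OH)2: molar mass 496.735 g/mol; 2.52×55.845 = 140.729 g → 28.33 wt%.
Fe in (Mg0.24Fe0.76)2SiO4: molar mass 188.632 g/mol; 1.52×55.845 = 84.884 g → 45.00 wt%.
Difference = 28.33 − 45.00 = -16.67 percentage points.

-16.67 percentage points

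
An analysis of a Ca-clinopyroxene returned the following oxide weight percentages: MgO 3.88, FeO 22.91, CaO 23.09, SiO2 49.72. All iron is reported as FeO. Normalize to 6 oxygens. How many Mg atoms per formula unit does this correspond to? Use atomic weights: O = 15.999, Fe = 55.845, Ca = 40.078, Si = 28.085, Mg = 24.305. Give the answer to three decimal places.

0.233 Mg apfu

MgO (M=40.304): mol = 0.09627; Mg = 0.09627, O = 0.09627.
FeO (M=71.844): mol = 0.31889; Fe = 0.31889, O = 0.31889.
CaO (M=56.077): mol = 0.41176; Ca = 0.41176, O = 0.41176.
SiO2 (M=60.083): mol = 0.82752; Si = 0.82752, O = 1.65504.
ΣO = 2.48196; factor = 6/ΣO = 2.41744.
Mg apfu = 0.09627 × 2.41744 = 0.233.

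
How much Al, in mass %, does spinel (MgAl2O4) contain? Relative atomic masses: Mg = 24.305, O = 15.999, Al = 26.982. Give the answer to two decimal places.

Molar mass of MgAl2O4: 1×24.305 + 2×26.982 + 4×15.999 = 142.265 g/mol.
Mass of Al per formula unit: 2 × 26.982 = 53.964 g.
Weight fraction Al = 53.964 / 142.265 = 0.3793.

37.93 mass %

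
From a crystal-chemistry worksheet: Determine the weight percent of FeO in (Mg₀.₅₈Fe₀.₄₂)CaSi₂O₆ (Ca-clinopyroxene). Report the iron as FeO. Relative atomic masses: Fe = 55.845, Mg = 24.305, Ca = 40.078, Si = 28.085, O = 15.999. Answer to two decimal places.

Formula mass = 229.794 g/mol.
0.42 Fe → 0.4200 mol FeO per formula unit; M(FeO) = 71.844, so FeO mass = 30.174 g.
30.174/229.794 × 100 = 13.13 wt%.

13.13 wt%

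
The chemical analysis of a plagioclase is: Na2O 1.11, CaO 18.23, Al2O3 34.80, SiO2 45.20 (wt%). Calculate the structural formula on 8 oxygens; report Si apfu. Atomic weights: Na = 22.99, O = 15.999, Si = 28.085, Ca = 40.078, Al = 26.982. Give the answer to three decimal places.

2.096 Si apfu

Na2O: 1.11/61.979 = 0.01791 mol → 0.03582 mol Na, 0.01791 mol O.
CaO: 18.23/56.077 = 0.32509 mol → 0.32509 mol Ca, 0.32509 mol O.
Al2O3: 34.80/101.961 = 0.34131 mol → 0.68262 mol Al, 1.02393 mol O.
SiO2: 45.20/60.083 = 0.75229 mol → 0.75229 mol Si, 1.50458 mol O.
Total oxygen = 2.87151 mol. Normalization factor = 8/2.87151 = 2.78599.
Si per 8 O = 0.75229 × 2.78599 = 2.096.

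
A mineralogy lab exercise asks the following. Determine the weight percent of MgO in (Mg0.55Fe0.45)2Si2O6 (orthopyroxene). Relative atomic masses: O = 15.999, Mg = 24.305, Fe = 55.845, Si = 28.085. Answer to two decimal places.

19.35 wt%

M((Mg0.55Fe0.45)2Si2O6) = 229.160 g/mol; M(MgO) = 40.304 g/mol.
Moles MgO per formula unit = 1.10 Mg ÷ 1 = 1.1000.
MgO fraction = (1.1000 × 40.304) / 229.160 = 44.334/229.160 = 0.1935.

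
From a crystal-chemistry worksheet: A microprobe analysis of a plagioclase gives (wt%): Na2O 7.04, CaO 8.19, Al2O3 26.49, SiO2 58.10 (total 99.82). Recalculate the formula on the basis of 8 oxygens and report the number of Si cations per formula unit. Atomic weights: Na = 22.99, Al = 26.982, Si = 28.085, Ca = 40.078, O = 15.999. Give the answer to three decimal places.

7.04 wt% Na2O ÷ 61.979 g/mol = 0.11359 mol, giving 0.22718 Na and 0.11359 O.
8.19 wt% CaO ÷ 56.077 g/mol = 0.14605 mol, giving 0.14605 Ca and 0.14605 O.
26.49 wt% Al2O3 ÷ 101.961 g/mol = 0.25981 mol, giving 0.51962 Al and 0.77943 O.
58.10 wt% SiO2 ÷ 60.083 g/mol = 0.96700 mol, giving 0.96700 Si and 1.93400 O.
Oxygen sums to 2.97307; scaling by 8/2.97307 = 2.69082 puts the formula on 8 O.
Si: 0.96700 × 2.69082 = 2.602 atoms per formula unit.

2.602 Si apfu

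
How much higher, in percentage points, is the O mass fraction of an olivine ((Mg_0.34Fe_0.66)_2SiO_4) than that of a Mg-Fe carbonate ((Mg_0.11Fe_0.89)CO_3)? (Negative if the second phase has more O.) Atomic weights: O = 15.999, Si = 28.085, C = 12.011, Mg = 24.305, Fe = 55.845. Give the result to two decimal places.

First mineral: 63.996 g O in 182.324 g formula = 35.10 wt% O.
Second mineral: 47.997 g O in 112.384 g formula = 42.71 wt% O.
35.10% − 42.71% gives a difference of -7.61 percentage points.

-7.61 percentage points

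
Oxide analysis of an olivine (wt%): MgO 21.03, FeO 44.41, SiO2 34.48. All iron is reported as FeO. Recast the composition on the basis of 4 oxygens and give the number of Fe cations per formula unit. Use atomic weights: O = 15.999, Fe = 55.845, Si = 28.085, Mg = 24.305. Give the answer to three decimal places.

1.081 Fe apfu

MgO: 21.03/40.304 = 0.52178 mol → 0.52178 mol Mg, 0.52178 mol O.
FeO: 44.41/71.844 = 0.61814 mol → 0.61814 mol Fe, 0.61814 mol O.
SiO2: 34.48/60.083 = 0.57387 mol → 0.57387 mol Si, 1.14774 mol O.
Total oxygen = 2.28766 mol. Normalization factor = 4/2.28766 = 1.74851.
Fe per 4 O = 0.61814 × 1.74851 = 1.081.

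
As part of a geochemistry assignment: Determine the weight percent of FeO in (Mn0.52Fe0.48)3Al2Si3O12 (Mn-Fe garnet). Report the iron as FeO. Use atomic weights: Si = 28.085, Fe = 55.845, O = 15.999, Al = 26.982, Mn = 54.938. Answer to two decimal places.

M((Mn0.52Fe0.48)3Al2Si3O12) = 496.327 g/mol; M(FeO) = 71.844 g/mol.
Moles FeO per formula unit = 1.44 Fe ÷ 1 = 1.4400.
FeO fraction = (1.4400 × 71.844) / 496.327 = 103.455/496.327 = 0.2084.

20.84 wt%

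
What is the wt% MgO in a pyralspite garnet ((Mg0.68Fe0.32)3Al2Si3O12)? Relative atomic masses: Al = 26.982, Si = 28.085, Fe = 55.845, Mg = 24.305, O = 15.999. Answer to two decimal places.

Molar mass of (Mg0.68Fe0.32)3Al2Si3O12 = 2.04*24.305 + 0.96*55.845 + 2*26.982 + 3*28.085 + 12*15.999 = 433.400 g/mol.
Each formula unit contains 2.04 Mg, equivalent to 2.04/1 = 2.0400 mol MgO.
M(MgO) = 1×24.305 + 1×15.999 = 40.304 g/mol.
Mass of MgO per formula unit = 2.0400 × 40.304 = 82.220 g.
MgO wt% = 82.220 / 433.400 × 100 = 18.97%.

18.97 wt%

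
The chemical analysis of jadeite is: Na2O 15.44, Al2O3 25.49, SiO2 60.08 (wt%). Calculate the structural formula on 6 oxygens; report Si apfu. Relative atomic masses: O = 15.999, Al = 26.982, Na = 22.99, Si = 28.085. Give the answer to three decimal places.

Na2O: 15.44/61.979 = 0.24912 mol → 0.49824 mol Na, 0.24912 mol O.
Al2O3: 25.49/101.961 = 0.25000 mol → 0.50000 mol Al, 0.75000 mol O.
SiO2: 60.08/60.083 = 0.99995 mol → 0.99995 mol Si, 1.99990 mol O.
Total oxygen = 2.99902 mol. Normalization factor = 6/2.99902 = 2.00065.
Si per 6 O = 0.99995 × 2.00065 = 2.001.

2.001 Si apfu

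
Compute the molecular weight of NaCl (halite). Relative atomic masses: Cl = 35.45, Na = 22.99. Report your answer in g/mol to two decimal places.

58.44 g/mol

The formula mass is the sum 1×22.99 + 1×35.45.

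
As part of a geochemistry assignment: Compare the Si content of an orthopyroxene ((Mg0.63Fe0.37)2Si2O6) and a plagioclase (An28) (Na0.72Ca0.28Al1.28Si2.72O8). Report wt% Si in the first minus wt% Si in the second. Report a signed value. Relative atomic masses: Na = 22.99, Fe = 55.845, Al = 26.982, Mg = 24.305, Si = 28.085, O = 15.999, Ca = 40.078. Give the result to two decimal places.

-3.58 percentage points

Si in (Mg0.63Fe0.37)2Si2O6: molar mass 224.114 g/mol; 2×28.085 = 56.170 g → 25.06 wt%.
Si in Na0.72Ca0.28Al1.28Si2.72O8: molar mass 266.695 g/mol; 2.72×28.085 = 76.391 g → 28.64 wt%.
Difference = 25.06 − 28.64 = -3.58 percentage points.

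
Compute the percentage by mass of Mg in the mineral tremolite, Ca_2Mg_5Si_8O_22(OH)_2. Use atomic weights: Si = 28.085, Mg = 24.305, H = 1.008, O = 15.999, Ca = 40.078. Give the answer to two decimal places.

M(Ca_2Mg_5Si_8O_22(OH)_2) = 812.353 g/mol.
Mg contributes 5 × 24.305 = 121.525 g per mole.
121.525/812.353 = 0.1496 → 14.96%.

14.96 weight percent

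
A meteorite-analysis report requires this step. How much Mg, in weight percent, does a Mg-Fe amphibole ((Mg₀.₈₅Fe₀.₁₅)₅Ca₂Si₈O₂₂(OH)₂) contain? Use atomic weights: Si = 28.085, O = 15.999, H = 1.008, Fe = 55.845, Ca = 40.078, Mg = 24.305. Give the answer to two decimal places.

M((Mg₀.₈₅Fe₀.₁₅)₅Ca₂Si₈O₂₂(OH)₂) = 836.008 g/mol.
Mg contributes 4.25 × 24.305 = 103.296 g per mole.
103.296/836.008 = 0.1236 → 12.36%.

12.36 weight percent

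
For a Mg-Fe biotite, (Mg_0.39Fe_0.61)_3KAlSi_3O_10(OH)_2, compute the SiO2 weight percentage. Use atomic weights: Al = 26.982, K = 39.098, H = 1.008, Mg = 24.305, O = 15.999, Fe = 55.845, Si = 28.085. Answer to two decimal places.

M((Mg_0.39Fe_0.61)_3KAlSi_3O_10(OH)_2) = 474.972 g/mol; M(SiO2) = 60.083 g/mol.
Moles SiO2 per formula unit = 3 Si ÷ 1 = 3.0000.
SiO2 fraction = (3.0000 × 60.083) / 474.972 = 180.249/474.972 = 0.3795.

37.95 wt%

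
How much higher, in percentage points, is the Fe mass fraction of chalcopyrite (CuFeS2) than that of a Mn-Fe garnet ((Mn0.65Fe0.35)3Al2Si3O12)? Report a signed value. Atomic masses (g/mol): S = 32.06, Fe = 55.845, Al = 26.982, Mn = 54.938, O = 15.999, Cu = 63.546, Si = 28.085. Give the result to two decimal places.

18.61 percentage points

First mineral: 55.845 g Fe in 183.511 g formula = 30.43 wt% Fe.
Second mineral: 58.637 g Fe in 495.973 g formula = 11.82 wt% Fe.
30.43% − 11.82% gives a difference of 18.61 percentage points.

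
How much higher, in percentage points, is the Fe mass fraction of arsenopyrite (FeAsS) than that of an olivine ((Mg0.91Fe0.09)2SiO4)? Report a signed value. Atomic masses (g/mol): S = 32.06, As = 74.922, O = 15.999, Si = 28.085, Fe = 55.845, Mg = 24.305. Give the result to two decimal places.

Fe in FeAsS: molar mass 162.827 g/mol; 1×55.845 = 55.845 g → 34.30 wt%.
Fe in (Mg0.91Fe0.09)2SiO4: molar mass 146.368 g/mol; 0.18×55.845 = 10.052 g → 6.87 wt%.
Difference = 34.30 − 6.87 = 27.43 percentage points.

27.43 percentage points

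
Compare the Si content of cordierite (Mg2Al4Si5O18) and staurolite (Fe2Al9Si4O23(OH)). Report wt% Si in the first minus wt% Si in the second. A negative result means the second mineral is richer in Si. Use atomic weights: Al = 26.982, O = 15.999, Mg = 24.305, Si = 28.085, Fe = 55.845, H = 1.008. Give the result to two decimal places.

Si in Mg2Al4Si5O18: molar mass 584.945 g/mol; 5×28.085 = 140.425 g → 24.01 wt%.
Si in Fe2Al9Si4O23(OH): molar mass 851.852 g/mol; 4×28.085 = 112.340 g → 13.19 wt%.
Difference = 24.01 − 13.19 = 10.82 percentage points.

10.82 percentage points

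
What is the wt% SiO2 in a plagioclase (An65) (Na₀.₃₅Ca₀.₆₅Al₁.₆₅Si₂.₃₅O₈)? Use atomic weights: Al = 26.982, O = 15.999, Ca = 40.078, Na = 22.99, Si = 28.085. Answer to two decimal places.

51.79 wt%

Molar mass of Na₀.₃₅Ca₀.₆₅Al₁.₆₅Si₂.₃₅O₈ = 0.35×22.99 + 0.65×40.078 + 1.65×26.982 + 2.35×28.085 + 8×15.999 = 272.609 g/mol.
Each formula unit contains 2.35 Si, equivalent to 2.35/1 = 2.3500 mol SiO2.
M(SiO2) = 1×28.085 + 2×15.999 = 60.083 g/mol.
Mass of SiO2 per formula unit = 2.3500 × 60.083 = 141.195 g.
SiO2 wt% = 141.195 / 272.609 × 100 = 51.79%.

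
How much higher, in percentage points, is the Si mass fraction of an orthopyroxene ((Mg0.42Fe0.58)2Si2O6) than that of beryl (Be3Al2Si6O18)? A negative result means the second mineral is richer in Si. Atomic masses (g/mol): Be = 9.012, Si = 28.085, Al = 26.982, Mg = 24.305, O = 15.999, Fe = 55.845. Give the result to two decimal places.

-7.69 percentage points

M((Mg0.42Fe0.58)2Si2O6) = 237.360 g/mol, so wt% Si = 56.170/237.360 × 100 = 23.66%.
M(Be3Al2Si6O18) = 537.492 g/mol, so wt% Si = 168.510/537.492 × 100 = 31.35%.
23.66 − 31.35 = -7.69 pp.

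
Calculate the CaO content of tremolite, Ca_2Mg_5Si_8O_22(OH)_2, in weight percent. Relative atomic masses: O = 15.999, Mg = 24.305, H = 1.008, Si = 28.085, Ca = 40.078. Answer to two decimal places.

13.81 wt%

Molar mass of Ca_2Mg_5Si_8O_22(OH)_2 = 2·40.078 + 5·24.305 + 8·28.085 + 24·15.999 + 2·1.008 = 812.353 g/mol.
Each formula unit contains 2 Ca, equivalent to 2/1 = 2.0000 mol CaO.
M(CaO) = 1×40.078 + 1×15.999 = 56.077 g/mol.
Mass of CaO per formula unit = 2.0000 × 56.077 = 112.154 g.
CaO wt% = 112.154 / 812.353 × 100 = 13.81%.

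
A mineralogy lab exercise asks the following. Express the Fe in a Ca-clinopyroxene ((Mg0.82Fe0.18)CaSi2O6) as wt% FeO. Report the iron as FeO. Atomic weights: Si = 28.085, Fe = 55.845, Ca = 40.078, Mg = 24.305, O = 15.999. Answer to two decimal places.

Molar mass of (Mg0.82Fe0.18)CaSi2O6 = 0.82*24.305 + 0.18*55.845 + 1*40.078 + 2*28.085 + 6*15.999 = 222.224 g/mol.
Each formula unit contains 0.18 Fe, equivalent to 0.18/1 = 0.1800 mol FeO.
M(FeO) = 1×55.845 + 1×15.999 = 71.844 g/mol.
Mass of FeO per formula unit = 0.1800 × 71.844 = 12.932 g.
FeO wt% = 12.932 / 222.224 × 100 = 5.82%.

5.82 wt%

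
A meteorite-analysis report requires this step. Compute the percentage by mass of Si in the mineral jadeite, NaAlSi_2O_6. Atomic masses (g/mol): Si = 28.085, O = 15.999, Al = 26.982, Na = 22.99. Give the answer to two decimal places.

Formula mass = 1×22.99 + 1×26.982 + 2×28.085 + 6×15.999 = 202.136 g/mol, of which 56.170 g is Si.
So Si makes up 56.170/202.136 = 0.2779 of the mass, i.e. 27.79%.

27.79 mass %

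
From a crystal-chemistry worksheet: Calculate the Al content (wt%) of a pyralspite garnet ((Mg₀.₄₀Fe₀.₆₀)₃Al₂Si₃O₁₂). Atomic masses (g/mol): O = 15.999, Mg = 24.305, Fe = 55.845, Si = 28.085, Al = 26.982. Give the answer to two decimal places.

11.73 wt%

Molar mass of (Mg₀.₄₀Fe₀.₆₀)₃Al₂Si₃O₁₂: 1.20*24.305 + 1.80*55.845 + 2*26.982 + 3*28.085 + 12*15.999 = 459.894 g/mol.
Mass of Al per formula unit: 2 × 26.982 = 53.964 g.
Weight fraction Al = 53.964 / 459.894 = 0.1173.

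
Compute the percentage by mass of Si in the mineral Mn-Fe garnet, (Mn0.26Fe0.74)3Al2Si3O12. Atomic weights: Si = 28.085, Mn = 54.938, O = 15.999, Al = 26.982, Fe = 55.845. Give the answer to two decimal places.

16.95 weight percent

M((Mn0.26Fe0.74)3Al2Si3O12) = 497.035 g/mol.
Si contributes 3 × 28.085 = 84.255 g per mole.
84.255/497.035 = 0.1695 → 16.95%.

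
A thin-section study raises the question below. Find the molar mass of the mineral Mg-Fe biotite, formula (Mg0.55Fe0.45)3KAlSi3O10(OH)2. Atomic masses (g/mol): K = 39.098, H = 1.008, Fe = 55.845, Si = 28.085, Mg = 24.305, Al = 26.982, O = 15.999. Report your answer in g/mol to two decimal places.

The formula mass is the sum 1.65·24.305 + 1.35·55.845 + 1·39.098 + 1·26.982 + 3·28.085 + 12·15.999 + 2·1.008.

459.83 g/mol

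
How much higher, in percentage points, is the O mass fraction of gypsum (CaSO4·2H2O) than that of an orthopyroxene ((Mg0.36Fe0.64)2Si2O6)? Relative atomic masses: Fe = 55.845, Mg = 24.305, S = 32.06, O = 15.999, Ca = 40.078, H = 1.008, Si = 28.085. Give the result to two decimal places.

M(CaSO4·2H2O) = 172.164 g/mol, so wt% O = 95.994/172.164 × 100 = 55.76%.
M((Mg0.36Fe0.64)2Si2O6) = 241.145 g/mol, so wt% O = 95.994/241.145 × 100 = 39.81%.
55.76 − 39.81 = 15.95 pp.

15.95 percentage points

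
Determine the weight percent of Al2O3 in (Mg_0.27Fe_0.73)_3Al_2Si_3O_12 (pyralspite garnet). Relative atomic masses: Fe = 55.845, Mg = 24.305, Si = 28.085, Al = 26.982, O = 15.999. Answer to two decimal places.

21.59 wt%

M((Mg_0.27Fe_0.73)_3Al_2Si_3O_12) = 472.195 g/mol; M(Al2O3) = 101.961 g/mol.
Moles Al2O3 per formula unit = 2 Al ÷ 2 = 1.0000.
Al2O3 fraction = (1.0000 × 101.961) / 472.195 = 101.961/472.195 = 0.2159.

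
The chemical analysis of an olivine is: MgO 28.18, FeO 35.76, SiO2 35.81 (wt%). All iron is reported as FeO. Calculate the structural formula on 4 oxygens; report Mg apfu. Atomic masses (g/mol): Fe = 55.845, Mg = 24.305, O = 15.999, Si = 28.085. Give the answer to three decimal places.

1.171 Mg apfu

28.18 wt% MgO ÷ 40.304 g/mol = 0.69919 mol, giving 0.69919 Mg and 0.69919 O.
35.76 wt% FeO ÷ 71.844 g/mol = 0.49775 mol, giving 0.49775 Fe and 0.49775 O.
35.81 wt% SiO2 ÷ 60.083 g/mol = 0.59601 mol, giving 0.59601 Si and 1.19202 O.
Oxygen sums to 2.38896; scaling by 4/2.38896 = 1.67437 puts the formula on 4 O.
Mg: 0.69919 × 1.67437 = 1.171 atoms per formula unit.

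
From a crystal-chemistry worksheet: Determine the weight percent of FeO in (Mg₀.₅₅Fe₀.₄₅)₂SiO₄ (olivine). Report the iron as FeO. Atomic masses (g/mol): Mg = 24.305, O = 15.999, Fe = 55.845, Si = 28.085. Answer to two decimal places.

38.24 wt%

Molar mass of (Mg₀.₅₅Fe₀.₄₅)₂SiO₄ = 1.10×24.305 + 0.90×55.845 + 1×28.085 + 4×15.999 = 169.077 g/mol.
Each formula unit contains 0.90 Fe, equivalent to 0.90/1 = 0.9000 mol FeO.
M(FeO) = 1×55.845 + 1×15.999 = 71.844 g/mol.
Mass of FeO per formula unit = 0.9000 × 71.844 = 64.660 g.
FeO wt% = 64.660 / 169.077 × 100 = 38.24%.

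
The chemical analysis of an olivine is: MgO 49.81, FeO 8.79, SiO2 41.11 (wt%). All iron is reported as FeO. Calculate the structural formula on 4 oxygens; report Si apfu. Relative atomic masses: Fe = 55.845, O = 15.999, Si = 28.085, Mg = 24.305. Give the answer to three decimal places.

MgO: 49.81/40.304 = 1.23586 mol → 1.23586 mol Mg, 1.23586 mol O.
FeO: 8.79/71.844 = 0.12235 mol → 0.12235 mol Fe, 0.12235 mol O.
SiO2: 41.11/60.083 = 0.68422 mol → 0.68422 mol Si, 1.36844 mol O.
Total oxygen = 2.72665 mol. Normalization factor = 4/2.72665 = 1.46700.
Si per 4 O = 0.68422 × 1.46700 = 1.004.

1.004 Si apfu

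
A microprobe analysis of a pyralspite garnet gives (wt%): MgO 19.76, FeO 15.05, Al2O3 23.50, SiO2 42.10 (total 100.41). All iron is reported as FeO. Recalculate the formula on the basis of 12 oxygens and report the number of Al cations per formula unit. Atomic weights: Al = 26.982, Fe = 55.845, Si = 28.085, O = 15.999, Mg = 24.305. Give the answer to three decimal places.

MgO: 19.76/40.304 = 0.49027 mol → 0.49027 mol Mg, 0.49027 mol O.
FeO: 15.05/71.844 = 0.20948 mol → 0.20948 mol Fe, 0.20948 mol O.
Al2O3: 23.50/101.961 = 0.23048 mol → 0.46096 mol Al, 0.69144 mol O.
SiO2: 42.10/60.083 = 0.70070 mol → 0.70070 mol Si, 1.40140 mol O.
Total oxygen = 2.79259 mol. Normalization factor = 12/2.79259 = 4.29709.
Al per 12 O = 0.46096 × 4.29709 = 1.981.

1.981 Al apfu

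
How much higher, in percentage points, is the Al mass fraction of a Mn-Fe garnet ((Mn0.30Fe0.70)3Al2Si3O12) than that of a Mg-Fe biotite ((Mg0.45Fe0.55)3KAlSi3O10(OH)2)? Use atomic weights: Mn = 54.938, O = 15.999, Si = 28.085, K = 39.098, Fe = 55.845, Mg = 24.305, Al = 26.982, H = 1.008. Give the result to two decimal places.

5.11 percentage points

First mineral: 53.964 g Al in 496.926 g formula = 10.86 wt% Al.
Second mineral: 26.982 g Al in 469.295 g formula = 5.75 wt% Al.
10.86% − 5.75% gives a difference of 5.11 percentage points.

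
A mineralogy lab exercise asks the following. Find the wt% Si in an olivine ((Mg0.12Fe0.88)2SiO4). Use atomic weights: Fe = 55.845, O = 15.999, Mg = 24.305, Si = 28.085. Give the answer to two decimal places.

Molar mass of (Mg0.12Fe0.88)2SiO4: 0.24×24.305 + 1.76×55.845 + 1×28.085 + 4×15.999 = 196.201 g/mol.
Mass of Si per formula unit: 1 × 28.085 = 28.085 g.
Weight fraction Si = 28.085 / 196.201 = 0.1431.

14.31 mass %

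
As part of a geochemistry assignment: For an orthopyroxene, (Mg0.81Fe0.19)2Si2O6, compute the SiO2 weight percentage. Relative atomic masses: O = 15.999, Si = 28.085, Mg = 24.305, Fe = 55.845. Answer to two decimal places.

M((Mg0.81Fe0.19)2Si2O6) = 212.759 g/mol; M(SiO2) = 60.083 g/mol.
Moles SiO2 per formula unit = 2 Si ÷ 1 = 2.0000.
SiO2 fraction = (2.0000 × 60.083) / 212.759 = 120.166/212.759 = 0.5648.

56.48 wt%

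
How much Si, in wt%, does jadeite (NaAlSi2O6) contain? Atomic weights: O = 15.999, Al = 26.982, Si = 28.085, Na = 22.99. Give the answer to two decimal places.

Molar mass of NaAlSi2O6: 1*22.99 + 1*26.982 + 2*28.085 + 6*15.999 = 202.136 g/mol.
Mass of Si per formula unit: 2 × 28.085 = 56.170 g.
Weight fraction Si = 56.170 / 202.136 = 0.2779.

27.79 wt%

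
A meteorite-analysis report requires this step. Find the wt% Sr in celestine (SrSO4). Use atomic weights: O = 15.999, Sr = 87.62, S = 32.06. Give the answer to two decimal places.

Molar mass of SrSO4: 1·87.62 + 1·32.06 + 4·15.999 = 183.676 g/mol.
Mass of Sr per formula unit: 1 × 87.62 = 87.620 g.
Weight fraction Sr = 87.620 / 183.676 = 0.4770.

47.70 wt%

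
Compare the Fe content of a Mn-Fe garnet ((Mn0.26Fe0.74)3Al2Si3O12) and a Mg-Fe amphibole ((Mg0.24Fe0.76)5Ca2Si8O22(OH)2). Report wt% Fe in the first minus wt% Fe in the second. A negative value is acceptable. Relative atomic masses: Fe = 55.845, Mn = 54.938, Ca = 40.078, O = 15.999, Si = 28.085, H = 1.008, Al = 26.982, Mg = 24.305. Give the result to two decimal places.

2.18 percentage points

Fe in (Mn0.26Fe0.74)3Al2Si3O12: molar mass 497.035 g/mol; 2.22×55.845 = 123.976 g → 24.94 wt%.
Fe in (Mg0.24Fe0.76)5Ca2Si8O22(OH)2: molar mass 932.205 g/mol; 3.80×55.845 = 212.211 g → 22.76 wt%.
Difference = 24.94 − 22.76 = 2.18 percentage points.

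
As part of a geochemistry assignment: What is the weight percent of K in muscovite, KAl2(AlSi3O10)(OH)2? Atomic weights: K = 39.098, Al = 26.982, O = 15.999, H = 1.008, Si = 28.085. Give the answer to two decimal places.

9.82 weight percent

Formula mass = 1·39.098 + 3·26.982 + 3·28.085 + 12·15.999 + 2·1.008 = 398.303 g/mol, of which 39.098 g is K.
So K makes up 39.098/398.303 = 0.0982 of the mass, i.e. 9.82%.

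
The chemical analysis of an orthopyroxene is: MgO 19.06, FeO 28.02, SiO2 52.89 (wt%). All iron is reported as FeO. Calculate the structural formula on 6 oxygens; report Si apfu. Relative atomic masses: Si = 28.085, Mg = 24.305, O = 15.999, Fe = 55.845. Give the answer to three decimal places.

19.06 wt% MgO ÷ 40.304 g/mol = 0.47291 mol, giving 0.47291 Mg and 0.47291 O.
28.02 wt% FeO ÷ 71.844 g/mol = 0.39001 mol, giving 0.39001 Fe and 0.39001 O.
52.89 wt% SiO2 ÷ 60.083 g/mol = 0.88028 mol, giving 0.88028 Si and 1.76056 O.
Oxygen sums to 2.62348; scaling by 6/2.62348 = 2.28704 puts the formula on 6 O.
Si: 0.88028 × 2.28704 = 2.013 atoms per formula unit.

2.013 Si apfu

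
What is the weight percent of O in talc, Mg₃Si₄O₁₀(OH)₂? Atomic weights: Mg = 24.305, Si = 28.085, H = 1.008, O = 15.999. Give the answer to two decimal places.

50.62 weight percent

Formula mass = 3·24.305 + 4·28.085 + 12·15.999 + 2·1.008 = 379.259 g/mol, of which 191.988 g is O.
So O makes up 191.988/379.259 = 0.5062 of the mass, i.e. 50.62%.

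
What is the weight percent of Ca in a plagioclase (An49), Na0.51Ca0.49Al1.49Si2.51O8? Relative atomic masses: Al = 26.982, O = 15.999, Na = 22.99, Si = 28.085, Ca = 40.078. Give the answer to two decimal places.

7.27 mass %

Formula mass = 0.51·22.99 + 0.49·40.078 + 1.49·26.982 + 2.51·28.085 + 8·15.999 = 270.052 g/mol, of which 19.638 g is Ca.
So Ca makes up 19.638/270.052 = 0.0727 of the mass, i.e. 7.27%.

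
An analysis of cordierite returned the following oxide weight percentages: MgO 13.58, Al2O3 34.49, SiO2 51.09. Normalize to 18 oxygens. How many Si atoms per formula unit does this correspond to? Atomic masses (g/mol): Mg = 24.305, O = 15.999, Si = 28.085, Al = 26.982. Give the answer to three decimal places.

MgO (M=40.304): mol = 0.33694; Mg = 0.33694, O = 0.33694.
Al2O3 (M=101.961): mol = 0.33827; Al = 0.67654, O = 1.01481.
SiO2 (M=60.083): mol = 0.85032; Si = 0.85032, O = 1.70064.
ΣO = 3.05239; factor = 18/ΣO = 5.89702.
Si apfu = 0.85032 × 5.89702 = 5.014.

5.014 Si apfu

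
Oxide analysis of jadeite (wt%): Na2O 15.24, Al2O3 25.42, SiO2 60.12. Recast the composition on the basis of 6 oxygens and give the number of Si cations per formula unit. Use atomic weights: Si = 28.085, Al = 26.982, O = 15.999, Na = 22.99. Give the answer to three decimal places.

2.005 Si apfu

15.24 wt% Na2O ÷ 61.979 g/mol = 0.24589 mol, giving 0.49178 Na and 0.24589 O.
25.42 wt% Al2O3 ÷ 101.961 g/mol = 0.24931 mol, giving 0.49862 Al and 0.74793 O.
60.12 wt% SiO2 ÷ 60.083 g/mol = 1.00062 mol, giving 1.00062 Si and 2.00124 O.
Oxygen sums to 2.99506; scaling by 6/2.99506 = 2.00330 puts the formula on 6 O.
Si: 1.00062 × 2.00330 = 2.005 atoms per formula unit.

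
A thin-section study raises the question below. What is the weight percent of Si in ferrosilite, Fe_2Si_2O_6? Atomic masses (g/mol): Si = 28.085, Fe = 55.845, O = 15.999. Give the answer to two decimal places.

Formula mass = 2*55.845 + 2*28.085 + 6*15.999 = 263.854 g/mol, of which 56.170 g is Si.
So Si makes up 56.170/263.854 = 0.2129 of the mass, i.e. 21.29%.

21.29 mass %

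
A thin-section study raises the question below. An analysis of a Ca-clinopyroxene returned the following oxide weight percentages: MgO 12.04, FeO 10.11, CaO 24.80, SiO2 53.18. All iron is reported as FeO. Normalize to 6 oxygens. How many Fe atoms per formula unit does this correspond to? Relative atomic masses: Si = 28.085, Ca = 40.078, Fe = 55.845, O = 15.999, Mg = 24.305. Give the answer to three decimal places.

MgO: 12.04/40.304 = 0.29873 mol → 0.29873 mol Mg, 0.29873 mol O.
FeO: 10.11/71.844 = 0.14072 mol → 0.14072 mol Fe, 0.14072 mol O.
CaO: 24.80/56.077 = 0.44225 mol → 0.44225 mol Ca, 0.44225 mol O.
SiO2: 53.18/60.083 = 0.88511 mol → 0.88511 mol Si, 1.77022 mol O.
Total oxygen = 2.65192 mol. Normalization factor = 6/2.65192 = 2.26251.
Fe per 6 O = 0.14072 × 2.26251 = 0.318.

0.318 Fe apfu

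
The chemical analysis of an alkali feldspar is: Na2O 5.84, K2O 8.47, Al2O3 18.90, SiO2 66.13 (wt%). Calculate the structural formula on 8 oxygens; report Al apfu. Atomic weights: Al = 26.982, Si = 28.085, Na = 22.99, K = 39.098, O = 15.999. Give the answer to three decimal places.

1.008 Al apfu

Na2O (M=61.979): mol = 0.09423; Na = 0.18846, O = 0.09423.
K2O (M=94.195): mol = 0.08992; K = 0.17984, O = 0.08992.
Al2O3 (M=101.961): mol = 0.18536; Al = 0.37072, O = 0.55608.
SiO2 (M=60.083): mol = 1.10064; Si = 1.10064, O = 2.20128.
ΣO = 2.94151; factor = 8/ΣO = 2.71969.
Al apfu = 0.37072 × 2.71969 = 1.008.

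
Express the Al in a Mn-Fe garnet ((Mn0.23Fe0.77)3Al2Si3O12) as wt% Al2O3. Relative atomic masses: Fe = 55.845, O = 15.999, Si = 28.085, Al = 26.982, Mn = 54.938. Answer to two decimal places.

20.51 wt%

Formula mass = 497.116 g/mol.
2 Al → 1.0000 mol Al2O3 per formula unit; M(Al2O3) = 101.961, so Al2O3 mass = 101.961 g.
101.961/497.116 × 100 = 20.51 wt%.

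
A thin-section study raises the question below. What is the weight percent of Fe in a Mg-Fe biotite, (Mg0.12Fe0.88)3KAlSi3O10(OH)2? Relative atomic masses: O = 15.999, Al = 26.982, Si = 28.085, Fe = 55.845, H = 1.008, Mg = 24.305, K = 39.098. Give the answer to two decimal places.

Formula mass = 0.36·24.305 + 2.64·55.845 + 1·39.098 + 1·26.982 + 3·28.085 + 12·15.999 + 2·1.008 = 500.520 g/mol, of which 147.431 g is Fe.
So Fe makes up 147.431/500.520 = 0.2946 of the mass, i.e. 29.46%.

29.46 wt%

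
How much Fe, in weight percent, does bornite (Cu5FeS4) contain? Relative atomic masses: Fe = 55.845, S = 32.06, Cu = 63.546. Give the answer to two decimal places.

Molar mass of Cu5FeS4: 5×63.546 + 1×55.845 + 4×32.06 = 501.815 g/mol.
Mass of Fe per formula unit: 1 × 55.845 = 55.845 g.
Weight fraction Fe = 55.845 / 501.815 = 0.1113.

11.13 weight percent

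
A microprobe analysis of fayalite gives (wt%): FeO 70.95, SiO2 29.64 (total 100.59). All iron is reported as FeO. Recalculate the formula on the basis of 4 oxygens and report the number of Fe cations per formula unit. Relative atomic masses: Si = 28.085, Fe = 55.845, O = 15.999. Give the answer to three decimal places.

70.95 wt% FeO ÷ 71.844 g/mol = 0.98756 mol, giving 0.98756 Fe and 0.98756 O.
29.64 wt% SiO2 ÷ 60.083 g/mol = 0.49332 mol, giving 0.49332 Si and 0.98664 O.
Oxygen sums to 1.97420; scaling by 4/1.97420 = 2.02614 puts the formula on 4 O.
Fe: 0.98756 × 2.02614 = 2.001 atoms per formula unit.

2.001 Fe apfu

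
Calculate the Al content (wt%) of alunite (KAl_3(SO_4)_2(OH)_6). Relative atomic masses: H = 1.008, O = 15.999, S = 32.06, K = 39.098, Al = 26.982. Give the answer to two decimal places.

19.54 wt%

M(KAl_3(SO_4)_2(OH)_6) = 414.198 g/mol.
Al contributes 3 × 26.982 = 80.946 g per mole.
80.946/414.198 = 0.1954 → 19.54%.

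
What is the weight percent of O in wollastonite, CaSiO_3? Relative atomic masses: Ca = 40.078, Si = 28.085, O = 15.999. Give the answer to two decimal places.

41.32 weight percent

Formula mass = 1*40.078 + 1*28.085 + 3*15.999 = 116.160 g/mol, of which 47.997 g is O.
So O makes up 47.997/116.160 = 0.4132 of the mass, i.e. 41.32%.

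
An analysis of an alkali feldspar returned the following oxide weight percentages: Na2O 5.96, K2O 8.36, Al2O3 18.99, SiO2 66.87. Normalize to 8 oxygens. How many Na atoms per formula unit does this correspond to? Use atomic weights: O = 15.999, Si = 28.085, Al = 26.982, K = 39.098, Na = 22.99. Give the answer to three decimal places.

5.96 wt% Na2O ÷ 61.979 g/mol = 0.09616 mol, giving 0.19232 Na and 0.09616 O.
8.36 wt% K2O ÷ 94.195 g/mol = 0.08875 mol, giving 0.17750 K and 0.08875 O.
18.99 wt% Al2O3 ÷ 101.961 g/mol = 0.18625 mol, giving 0.37250 Al and 0.55875 O.
66.87 wt% SiO2 ÷ 60.083 g/mol = 1.11296 mol, giving 1.11296 Si and 2.22592 O.
Oxygen sums to 2.96958; scaling by 8/2.96958 = 2.69398 puts the formula on 8 O.
Na: 0.19232 × 2.69398 = 0.518 atoms per formula unit.

0.518 Na apfu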